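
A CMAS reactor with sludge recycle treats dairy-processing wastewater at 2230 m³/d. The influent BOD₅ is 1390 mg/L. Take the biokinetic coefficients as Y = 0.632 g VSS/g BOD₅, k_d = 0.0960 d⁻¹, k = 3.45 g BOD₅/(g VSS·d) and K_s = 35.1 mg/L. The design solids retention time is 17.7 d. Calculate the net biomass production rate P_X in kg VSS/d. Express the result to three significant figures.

P_X ≈ 724 kg VSS/d

Effluent substrate depends only on kinetics and SRT: S = K_s(1 + k_d θ_c) / [θ_c(Yk − k_d) − 1] = 35.1 × (1 + 0.0960 × 17.7) / [17.7 × (0.632 × 3.45 − 0.0960) − 1] = 94.74 / 35.89 = 2.640 mg/L.
Y_obs = Y / (1 + k_d θ_c) = 0.632 / (1 + 0.0960 × 17.7) = 0.632 / 2.699 = 0.2341.
ΔS = 1390 − 2.64 = 1387 mg/L, so the substrate removal rate is 2230 × 1387/1000 = 3094 kg BOD₅/d.
So the net sludge growth is P_X = 0.2341 × 3094 = 724.4 kg VSS/d.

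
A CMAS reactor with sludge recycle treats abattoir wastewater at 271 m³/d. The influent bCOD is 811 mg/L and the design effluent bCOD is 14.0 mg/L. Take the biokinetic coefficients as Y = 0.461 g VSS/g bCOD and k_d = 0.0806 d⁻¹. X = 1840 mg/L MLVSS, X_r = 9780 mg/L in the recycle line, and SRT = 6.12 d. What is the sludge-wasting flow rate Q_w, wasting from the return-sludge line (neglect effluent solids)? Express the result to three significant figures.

Q_w ≈ 6.82 m³/d

Steady-state biomass mass balance: V·X·(1 + k_d·θ_c) = Y·Q·(S₀ − S)·θ_c, so V = 0.461 × 271 × (811 − 14.0) × 6.12 / [1840 × (1 + 0.0806 × 6.12)] = 6.09×10^5 / 2748 = 221.8 m³.
Q_w = (V·X)/(θ_c X_r) = 221.8 × 1840 / (6.12 × 9780) = 6.818 m³/d.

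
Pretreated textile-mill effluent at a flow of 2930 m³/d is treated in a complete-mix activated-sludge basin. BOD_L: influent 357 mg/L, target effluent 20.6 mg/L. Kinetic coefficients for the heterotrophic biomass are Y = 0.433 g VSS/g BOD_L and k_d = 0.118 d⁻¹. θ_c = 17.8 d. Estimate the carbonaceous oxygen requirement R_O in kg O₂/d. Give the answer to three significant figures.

R_O ≈ 790 kg O₂/d

Y_obs = Y / (1 + k_d θ_c) = 0.433 / (1 + 0.118 × 17.8) = 0.433 / 3.100 = 0.1397.
Substrate removed = Q·(S₀ − S) = 2930 m³/d × (357 − 20.6) g/m³ = 9.86×10^5 g/d = 985.7 kg/d.
Net sludge production P_X = 0.1397 × 985.7 = 137.7 kg VSS/d.
Carbonaceous O₂ demand = substrate oxidised − cell-mass equivalent = 985.7 − 1.42 × 137.7 = 790.2 kg O₂/d.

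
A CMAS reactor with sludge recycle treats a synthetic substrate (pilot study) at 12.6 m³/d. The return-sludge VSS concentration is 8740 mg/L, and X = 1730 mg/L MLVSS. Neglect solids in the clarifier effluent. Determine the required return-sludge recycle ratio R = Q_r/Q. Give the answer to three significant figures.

Solids balance on the clarifier gives (1+R)X = R·X_r, so R = X/(X_r − X) = 1730 / (8740 − 1730) = 0.2468.

R ≈ 0.247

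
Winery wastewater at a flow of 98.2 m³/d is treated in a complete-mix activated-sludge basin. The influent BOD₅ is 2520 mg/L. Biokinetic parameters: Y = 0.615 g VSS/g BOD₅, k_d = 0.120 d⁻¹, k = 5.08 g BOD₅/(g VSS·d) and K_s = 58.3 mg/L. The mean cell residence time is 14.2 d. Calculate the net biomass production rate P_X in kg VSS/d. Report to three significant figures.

P_X ≈ 56.2 kg VSS/d

For a completely mixed reactor with recycle the Lawrence–McCarty relation gives S = K_s·(1 + k_d·θ_c) / [θ_c·(Y·k − k_d) − 1] = 58.3 × (1 + 0.120 × 14.2) / [14.2 × (0.615 × 5.08 − 0.120) − 1] = 157.6 / 41.66 = 3.784 mg/L.
The observed yield is Y_obs = Y/(1 + k_d·θ_c) = 0.615 / (1 + 0.120 × 14.2) = 0.615 / 2.704 = 0.2274 g VSS per g BOD₅ removed.
Q·(S₀ − S) = 98.2 × (2520 − 3.78) × 10⁻³ = 247.1 kg/d removed.
P_X = Y_obs · Q(S₀ − S) = 0.2274 × 247.1 = 56.20 kg VSS/d.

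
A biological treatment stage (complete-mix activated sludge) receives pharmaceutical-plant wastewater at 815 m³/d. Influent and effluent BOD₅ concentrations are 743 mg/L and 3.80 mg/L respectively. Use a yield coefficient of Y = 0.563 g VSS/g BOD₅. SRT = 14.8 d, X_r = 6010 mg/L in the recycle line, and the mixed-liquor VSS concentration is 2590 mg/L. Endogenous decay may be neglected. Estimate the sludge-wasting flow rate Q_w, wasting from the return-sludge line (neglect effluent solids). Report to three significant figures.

Q_w ≈ 56.4 m³/d

V·X = Y·Q·ΔS·θ_c gives V = 0.563 × 815 × (743 − 3.80) × 14.8 / 2590 = 1938 m³.
Q_w = (V·X)/(θ_c X_r) = 1938 × 2590 / (14.8 × 6010) = 56.44 m³/d.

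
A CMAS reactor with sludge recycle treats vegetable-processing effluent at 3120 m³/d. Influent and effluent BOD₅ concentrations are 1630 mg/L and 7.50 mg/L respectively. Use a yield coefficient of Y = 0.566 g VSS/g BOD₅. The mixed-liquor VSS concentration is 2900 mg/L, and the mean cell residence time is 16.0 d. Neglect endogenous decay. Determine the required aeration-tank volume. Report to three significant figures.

With k_d = 0 the design equation reduces to V = Y Q (S₀−S) θ_c / X = 0.566 × 3120 × (1630 − 7.50) × 16.0 / 2900 = 15808 m³.

V ≈ 15800 m³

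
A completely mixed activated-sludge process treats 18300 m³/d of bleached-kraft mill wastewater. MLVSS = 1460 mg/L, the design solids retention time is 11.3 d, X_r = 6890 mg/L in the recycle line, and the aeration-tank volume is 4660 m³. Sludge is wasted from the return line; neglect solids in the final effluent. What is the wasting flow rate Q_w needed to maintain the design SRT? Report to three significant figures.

θ_c = V·X/(Q_w·X_r) when wasting from the recycle, so Q_w = V·X/(θ_c·X_r) = 4660 × 1460 / (11.3 × 6890) = 87.39 m³/d.

Q_w ≈ 87.4 m³/d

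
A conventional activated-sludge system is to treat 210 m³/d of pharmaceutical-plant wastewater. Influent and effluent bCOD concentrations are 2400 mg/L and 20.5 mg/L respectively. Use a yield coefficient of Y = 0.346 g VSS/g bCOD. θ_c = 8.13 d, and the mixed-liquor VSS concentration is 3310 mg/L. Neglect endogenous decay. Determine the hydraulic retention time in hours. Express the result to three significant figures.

τ ≈ 48.5 h

V·X = Y·Q·ΔS·θ_c gives V = 0.346 × 210 × (2400 − 20.5) × 8.13 / 3310 = 424.7 m³.
τ = V/Q = 424.7/210 = 2.022 d, or 48.53 h.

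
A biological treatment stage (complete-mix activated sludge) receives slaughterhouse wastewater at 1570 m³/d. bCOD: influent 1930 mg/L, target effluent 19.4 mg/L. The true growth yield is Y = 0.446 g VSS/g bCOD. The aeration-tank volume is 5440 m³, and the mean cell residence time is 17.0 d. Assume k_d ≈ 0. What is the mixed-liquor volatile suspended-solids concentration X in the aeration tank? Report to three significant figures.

X ≈ 4180 mg/L

X = Y·Q·ΔS·θ_c / V = 0.446 × 1570 × (1930 − 19.4) × 17.0 / 5440 = 4181 mg/L.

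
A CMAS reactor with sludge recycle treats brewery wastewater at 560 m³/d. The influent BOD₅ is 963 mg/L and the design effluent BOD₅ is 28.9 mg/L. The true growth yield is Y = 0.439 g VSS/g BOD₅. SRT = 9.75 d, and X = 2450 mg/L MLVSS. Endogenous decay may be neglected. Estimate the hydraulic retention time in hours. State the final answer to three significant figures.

τ ≈ 39.2 h

Biomass mass balance (decay neglected): V·X = Y·Q·(S₀ − S)·θ_c, so V = 0.439 × 560 × (963 − 28.9) × 9.75 / 2450 = 913.9 m³.
τ = V/Q = 913.9/560 = 1.632 d, or 39.17 h.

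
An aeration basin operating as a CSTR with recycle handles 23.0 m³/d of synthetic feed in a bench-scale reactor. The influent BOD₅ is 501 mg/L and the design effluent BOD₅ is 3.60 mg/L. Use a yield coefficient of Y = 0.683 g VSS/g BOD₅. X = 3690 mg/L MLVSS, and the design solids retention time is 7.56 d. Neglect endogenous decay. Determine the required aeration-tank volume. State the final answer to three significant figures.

With k_d = 0 the design equation reduces to V = Y Q (S₀−S) θ_c / X = 0.683 × 23.0 × (501 − 3.60) × 7.56 / 3690 = 16.01 m³.

V ≈ 16.0 m³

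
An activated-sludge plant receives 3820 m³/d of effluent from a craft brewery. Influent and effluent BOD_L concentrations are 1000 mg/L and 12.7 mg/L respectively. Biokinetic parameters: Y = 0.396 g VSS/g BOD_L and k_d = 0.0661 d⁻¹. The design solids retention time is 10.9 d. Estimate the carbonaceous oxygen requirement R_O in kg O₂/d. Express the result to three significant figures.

R_O ≈ 2540 kg O₂/d

Y_obs = Y / (1 + k_d θ_c) = 0.396 / (1 + 0.0661 × 10.9) = 0.396 / 1.720 = 0.2302.
Substrate removed = Q·(S₀ − S) = 3820 m³/d × (1000 − 12.7) g/m³ = 3.77×10^6 g/d = 3771 kg/d.
P_X = Y_obs·Q·(S₀ − S) = 0.2302 × 3771 = 868.1 kg VSS/d.
Carbonaceous O₂ demand = substrate oxidised − cell-mass equivalent = 3771 − 1.42 × 868.1 = 2539 kg O₂/d.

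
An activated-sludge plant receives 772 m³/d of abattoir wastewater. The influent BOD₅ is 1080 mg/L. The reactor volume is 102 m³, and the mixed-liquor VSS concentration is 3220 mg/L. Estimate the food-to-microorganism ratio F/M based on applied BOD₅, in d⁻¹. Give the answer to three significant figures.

F/M ≈ 2.54 d⁻¹

Food-to-microorganism ratio F/M = Q S₀ / (V X) = 772 × 1080 / (102.0 × 3220) = 2.539 d⁻¹.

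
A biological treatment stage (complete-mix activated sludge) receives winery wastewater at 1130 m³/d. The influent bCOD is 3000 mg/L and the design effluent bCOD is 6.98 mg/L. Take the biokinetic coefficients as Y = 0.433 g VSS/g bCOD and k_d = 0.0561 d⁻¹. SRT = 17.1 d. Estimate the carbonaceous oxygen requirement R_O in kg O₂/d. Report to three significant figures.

Observed yield with endogenous decay: Y_obs = Y / (1 + k_d·θ_c) = 0.433 / (1 + 0.0561 × 17.1) = 0.433 / 1.959 = 0.2210 g VSS/g bCOD.
Q·(S₀ − S) = 1130 × (3000 − 6.98) × 10⁻³ = 3382 kg/d removed.
Biomass synthesised: P_X = Y_obs × 3382 = 747.4 kg VSS/d.
Carbonaceous O₂ demand = substrate oxidised − cell-mass equivalent = 3382 − 1.42 × 747.4 = 2321 kg O₂/d.

R_O ≈ 2320 kg O₂/d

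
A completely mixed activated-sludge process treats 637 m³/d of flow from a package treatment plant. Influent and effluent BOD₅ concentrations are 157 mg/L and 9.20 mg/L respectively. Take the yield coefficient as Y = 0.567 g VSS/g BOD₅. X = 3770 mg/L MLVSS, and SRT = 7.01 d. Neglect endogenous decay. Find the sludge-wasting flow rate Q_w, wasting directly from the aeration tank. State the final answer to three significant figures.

With k_d = 0 the design equation reduces to V = Y Q (S₀−S) θ_c / X = 0.567 × 637 × (157 − 9.20) × 7.01 / 3770 = 99.26 m³.
For wasting at MLVSS concentration, Q_w = V/θ_c = 99.26/7.01 = 14.16 m³/d.

Q_w ≈ 14.2 m³/d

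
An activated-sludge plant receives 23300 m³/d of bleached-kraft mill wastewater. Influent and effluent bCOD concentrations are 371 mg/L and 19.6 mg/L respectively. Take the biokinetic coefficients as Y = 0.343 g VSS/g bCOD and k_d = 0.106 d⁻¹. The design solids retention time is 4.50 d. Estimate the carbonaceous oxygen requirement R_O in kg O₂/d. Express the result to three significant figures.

R_O ≈ 5490 kg O₂/d

Y_obs = Y / (1 + k_d θ_c) = 0.343 / (1 + 0.106 × 4.50) = 0.343 / 1.477 = 0.2322.
Mass of bCOD removed per day: Q(S₀ − S) = 23300 × 351.4 g/m³ = 8188 kg/d.
Biomass synthesised: P_X = Y_obs × 8188 = 1901 kg VSS/d.
R_O = Q·(S₀ − S) − 1.42·P_X = 8188 − 1.42 × 1901 = 5488 kg O₂/d.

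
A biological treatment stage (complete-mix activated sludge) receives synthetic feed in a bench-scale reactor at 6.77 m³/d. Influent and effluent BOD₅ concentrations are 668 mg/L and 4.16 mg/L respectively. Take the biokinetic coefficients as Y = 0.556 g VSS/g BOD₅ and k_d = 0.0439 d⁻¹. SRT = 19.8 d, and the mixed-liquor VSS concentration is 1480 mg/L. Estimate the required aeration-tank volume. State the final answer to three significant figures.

V ≈ 17.9 m³

Steady-state biomass mass balance: V·X·(1 + k_d·θ_c) = Y·Q·(S₀ − S)·θ_c, so V = 0.556 × 6.77 × (668 − 4.16) × 19.8 / [1480 × (1 + 0.0439 × 19.8)] = 4.95×10^4 / 2766 = 17.88 m³.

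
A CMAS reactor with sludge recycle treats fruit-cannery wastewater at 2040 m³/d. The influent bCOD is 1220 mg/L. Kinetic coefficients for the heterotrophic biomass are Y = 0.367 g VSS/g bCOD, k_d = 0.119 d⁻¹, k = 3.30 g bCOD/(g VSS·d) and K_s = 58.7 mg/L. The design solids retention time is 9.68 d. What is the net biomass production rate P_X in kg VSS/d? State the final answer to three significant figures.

P_X ≈ 420 kg VSS/d

Effluent substrate depends only on kinetics and SRT: S = K_s(1 + k_d θ_c) / [θ_c(Yk − k_d) − 1] = 58.7 × (1 + 0.119 × 9.68) / [9.68 × (0.367 × 3.30 − 0.119) − 1] = 126.3 / 9.572 = 13.20 mg/L.
Y_obs = Y / (1 + k_d θ_c) = 0.367 / (1 + 0.119 × 9.68) = 0.367 / 2.152 = 0.1705.
Q·(S₀ − S) = 2040 × (1220 − 13.2) × 10⁻³ = 2462 kg/d removed.
Biomass produced: P_X = Y_obs·Q·ΔS = 0.1705 × 2462 ≈ 419.9 kg VSS/d.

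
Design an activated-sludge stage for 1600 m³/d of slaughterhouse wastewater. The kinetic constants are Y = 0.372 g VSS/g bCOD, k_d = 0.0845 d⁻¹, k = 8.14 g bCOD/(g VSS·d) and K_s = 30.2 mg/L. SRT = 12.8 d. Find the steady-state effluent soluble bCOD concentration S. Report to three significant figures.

From the Monod/SRT balance for a CMAS, S = K_s·(1+k_d θ_c)/[θ_c·(Y k − k_d) − 1] = 30.2 × (1 + 0.0845 × 12.8) / [12.8 × (0.372 × 8.14 − 0.0845) − 1] = 62.86 / 36.68 = 1.714 mg/L.

S ≈ 1.71 mg/L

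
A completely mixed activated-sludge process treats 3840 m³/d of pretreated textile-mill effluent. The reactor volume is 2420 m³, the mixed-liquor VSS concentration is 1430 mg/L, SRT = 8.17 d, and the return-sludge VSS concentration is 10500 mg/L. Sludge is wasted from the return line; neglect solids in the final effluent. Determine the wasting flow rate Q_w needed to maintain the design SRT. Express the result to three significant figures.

Q_w ≈ 40.3 m³/d

Wasting from the return line (neglecting effluent solids): Q_w = V·X / (θ_c·X_r) = 2420 × 1430 / (8.17 × 10500) = 40.34 m³/d.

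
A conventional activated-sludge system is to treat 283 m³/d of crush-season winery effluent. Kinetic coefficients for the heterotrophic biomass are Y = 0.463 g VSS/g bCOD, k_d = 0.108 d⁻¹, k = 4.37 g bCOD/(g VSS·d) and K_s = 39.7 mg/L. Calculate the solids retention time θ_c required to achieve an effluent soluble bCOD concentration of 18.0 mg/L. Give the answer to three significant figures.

θ_c ≈ 1.91 d

Specific growth rate at S = 18.0 mg/L: μ = YkS/(K_s+S) = 0.463·4.37·18.0/(39.7+18.0) = 0.6312 d⁻¹.
θ_c = 1/(μ − k_d) = 1/(0.6312 − 0.108) = 1/0.5232 = 1.911 d.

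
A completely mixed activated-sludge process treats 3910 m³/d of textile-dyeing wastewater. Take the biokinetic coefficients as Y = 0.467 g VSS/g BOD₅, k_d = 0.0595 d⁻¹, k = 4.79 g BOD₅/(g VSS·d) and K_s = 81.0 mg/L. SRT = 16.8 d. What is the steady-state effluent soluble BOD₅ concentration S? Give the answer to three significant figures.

Effluent substrate depends only on kinetics and SRT: S = K_s(1 + k_d θ_c) / [θ_c(Yk − k_d) − 1] = 81.0 × (1 + 0.0595 × 16.8) / [16.8 × (0.467 × 4.79 − 0.0595) − 1] = 162.0 / 35.58 = 4.552 mg/L.

S ≈ 4.55 mg/L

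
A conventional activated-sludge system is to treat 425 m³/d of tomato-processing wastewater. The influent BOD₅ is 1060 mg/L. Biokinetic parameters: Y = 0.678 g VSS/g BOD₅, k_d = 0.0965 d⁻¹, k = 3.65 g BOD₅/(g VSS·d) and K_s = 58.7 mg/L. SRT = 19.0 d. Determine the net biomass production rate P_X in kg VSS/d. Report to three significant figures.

Effluent substrate depends only on kinetics and SRT: S = K_s(1 + k_d θ_c) / [θ_c(Yk − k_d) − 1] = 58.7 × (1 + 0.0965 × 19.0) / [19.0 × (0.678 × 3.65 − 0.0965) − 1] = 166.3 / 44.19 = 3.764 mg/L.
Correct the yield for decay: Y_obs = Y/(1 + k_d θ_c) = 0.678 / (1 + 0.0965 × 19.0) = 0.678 / 2.833 = 0.2393.
Q·(S₀ − S) = 425 × (1060 − 3.76) × 10⁻³ = 448.9 kg/d removed.
So the net sludge growth is P_X = 0.2393 × 448.9 = 107.4 kg VSS/d.

P_X ≈ 107 kg VSS/d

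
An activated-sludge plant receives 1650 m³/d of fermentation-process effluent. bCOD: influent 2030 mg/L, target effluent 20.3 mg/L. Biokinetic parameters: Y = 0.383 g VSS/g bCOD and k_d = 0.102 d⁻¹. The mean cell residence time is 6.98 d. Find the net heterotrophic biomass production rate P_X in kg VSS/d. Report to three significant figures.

P_X ≈ 742 kg VSS/d

The observed yield is Y_obs = Y/(1 + k_d·θ_c) = 0.383 / (1 + 0.102 × 6.98) = 0.383 / 1.712 = 0.2237 g VSS per g bCOD removed.
Q·(S₀ − S) = 1650 × (2030 − 20.3) × 10⁻³ = 3316 kg/d removed.
P_X = Y_obs · Q(S₀ − S) = 0.2237 × 3316 = 741.9 kg VSS/d.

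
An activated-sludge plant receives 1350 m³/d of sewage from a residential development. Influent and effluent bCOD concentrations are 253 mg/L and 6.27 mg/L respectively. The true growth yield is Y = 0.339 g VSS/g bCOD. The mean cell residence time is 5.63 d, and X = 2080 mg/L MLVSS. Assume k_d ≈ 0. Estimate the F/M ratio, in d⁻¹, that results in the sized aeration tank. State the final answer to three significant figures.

F/M ≈ 0.537 d⁻¹

Biomass mass balance (decay neglected): V·X = Y·Q·(S₀ − S)·θ_c, so V = 0.339 × 1350 × (253 − 6.27) × 5.63 / 2080 = 305.6 m³.
F/M = Q·S₀ / (V·X) = 1350 × 253 / (305.6 × 2080) = 0.5373 g bCOD·(g VSS·d)⁻¹.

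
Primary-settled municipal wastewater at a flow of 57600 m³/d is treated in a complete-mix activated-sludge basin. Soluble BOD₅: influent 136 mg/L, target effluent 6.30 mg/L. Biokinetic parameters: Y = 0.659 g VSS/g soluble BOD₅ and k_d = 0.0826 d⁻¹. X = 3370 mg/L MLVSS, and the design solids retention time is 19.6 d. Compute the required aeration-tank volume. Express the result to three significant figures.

Rearranging the biomass balance for a CMAS with decay, V = Y·Q·ΔS·θ_c / [X·(1+k_d θ_c)] = 0.659 × 57600 × (136 − 6.30) × 19.6 / [3370 × (1 + 0.0826 × 19.6)] = 9.65×10^7 / 8826 = 10933 m³.

V ≈ 10900 m³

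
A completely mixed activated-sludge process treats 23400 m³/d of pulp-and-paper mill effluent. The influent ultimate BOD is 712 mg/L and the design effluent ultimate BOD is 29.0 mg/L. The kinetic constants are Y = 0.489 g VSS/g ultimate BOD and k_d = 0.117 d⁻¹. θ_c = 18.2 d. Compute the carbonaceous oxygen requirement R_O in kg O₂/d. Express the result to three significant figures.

The observed yield is Y_obs = Y/(1 + k_d·θ_c) = 0.489 / (1 + 0.117 × 18.2) = 0.489 / 3.129 = 0.1563 g VSS per g ultimate BOD removed.
Substrate removed = Q·(S₀ − S) = 23400 m³/d × (712 − 29.0) g/m³ = 1.6×10^7 g/d = 15982 kg/d.
Net sludge production P_X = 0.1563 × 15982 = 2497 kg VSS/d.
R_O = Q·(S₀ − S) − 1.42·P_X = 15982 − 1.42 × 2497 = 12436 kg O₂/d.

R_O ≈ 12400 kg O₂/d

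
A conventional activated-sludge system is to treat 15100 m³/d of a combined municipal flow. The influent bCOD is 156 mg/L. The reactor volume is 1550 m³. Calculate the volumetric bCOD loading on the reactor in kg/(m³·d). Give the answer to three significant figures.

L_v ≈ 1.52 kg bCOD/(m³·d)

Volumetric loading L_v = Q·S₀ / V = 15100 × 156 g/m³ / 1550 m³ = 1520 g/(m³·d) = 1.520 kg bCOD/(m³·d).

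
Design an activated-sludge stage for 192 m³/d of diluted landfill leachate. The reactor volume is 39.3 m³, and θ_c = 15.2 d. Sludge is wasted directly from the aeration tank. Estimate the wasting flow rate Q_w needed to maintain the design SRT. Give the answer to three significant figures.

For wasting at MLVSS concentration, Q_w = V/θ_c = 39.30/15.2 = 2.586 m³/d.

Q_w ≈ 2.59 m³/d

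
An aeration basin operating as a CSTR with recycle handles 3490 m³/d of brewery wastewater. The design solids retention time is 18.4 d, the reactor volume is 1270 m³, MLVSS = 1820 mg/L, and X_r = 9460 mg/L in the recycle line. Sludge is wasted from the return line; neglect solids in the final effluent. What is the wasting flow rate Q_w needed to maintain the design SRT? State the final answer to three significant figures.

θ_c = V·X/(Q_w·X_r) when wasting from the recycle, so Q_w = V·X/(θ_c·X_r) = 1270 × 1820 / (18.4 × 9460) = 13.28 m³/d.

Q_w ≈ 13.3 m³/d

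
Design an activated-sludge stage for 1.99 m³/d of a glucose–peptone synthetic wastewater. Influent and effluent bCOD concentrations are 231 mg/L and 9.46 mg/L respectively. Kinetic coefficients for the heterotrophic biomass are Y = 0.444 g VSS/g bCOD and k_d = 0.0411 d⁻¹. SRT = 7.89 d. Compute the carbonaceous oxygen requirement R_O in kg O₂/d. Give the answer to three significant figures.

R_O ≈ 0.231 kg O₂/d

The observed yield is Y_obs = Y/(1 + k_d·θ_c) = 0.444 / (1 + 0.0411 × 7.89) = 0.444 / 1.324 = 0.3353 g VSS per g bCOD removed.
Mass of bCOD removed per day: Q(S₀ − S) = 1.99 × 221.5 g/m³ = 0.4409 kg/d.
Net sludge production P_X = 0.3353 × 0.4409 = 0.1478 kg VSS/d.
R_O = Q·(S₀ − S) − 1.42·P_X = 0.4409 − 1.42 × 0.1478 = 0.2310 kg O₂/d.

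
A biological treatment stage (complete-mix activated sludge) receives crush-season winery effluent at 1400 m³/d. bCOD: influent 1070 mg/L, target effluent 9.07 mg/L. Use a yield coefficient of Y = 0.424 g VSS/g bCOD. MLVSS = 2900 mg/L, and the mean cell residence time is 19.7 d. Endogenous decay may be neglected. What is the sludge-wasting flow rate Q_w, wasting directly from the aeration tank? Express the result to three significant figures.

With k_d = 0 the design equation reduces to V = Y Q (S₀−S) θ_c / X = 0.424 × 1400 × (1070 − 9.07) × 19.7 / 2900 = 4278 m³.
For wasting at MLVSS concentration, Q_w = V/θ_c = 4278/19.7 = 217.2 m³/d.

Q_w ≈ 217 m³/d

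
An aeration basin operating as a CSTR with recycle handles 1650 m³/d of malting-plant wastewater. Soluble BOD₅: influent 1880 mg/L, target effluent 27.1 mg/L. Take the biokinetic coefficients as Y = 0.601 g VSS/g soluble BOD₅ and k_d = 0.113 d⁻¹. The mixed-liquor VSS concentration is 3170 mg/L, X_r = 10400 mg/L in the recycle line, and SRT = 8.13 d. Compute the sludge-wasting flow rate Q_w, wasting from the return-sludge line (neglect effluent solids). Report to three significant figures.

Q_w ≈ 92.1 m³/d

From the SRT design equation V = Y Q (S₀−S) θ_c / [X (1 + k_d θ_c)] = 0.601 × 1650 × (1880 − 27.1) × 8.13 / [3170 × (1 + 0.113 × 8.13)] = 1.49×10^7 / 6082 = 2456 m³.
θ_c = V·X/(Q_w·X_r) when wasting from the recycle, so Q_w = V·X/(θ_c·X_r) = 2456 × 3170 / (8.13 × 10400) = 92.08 m³/d.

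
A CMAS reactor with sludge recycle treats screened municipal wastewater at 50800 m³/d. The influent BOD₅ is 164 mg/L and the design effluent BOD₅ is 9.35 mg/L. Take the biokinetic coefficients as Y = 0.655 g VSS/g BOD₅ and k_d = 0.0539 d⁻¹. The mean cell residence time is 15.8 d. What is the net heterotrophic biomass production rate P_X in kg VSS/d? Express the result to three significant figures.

P_X ≈ 2780 kg VSS/d

Y_obs = Y / (1 + k_d θ_c) = 0.655 / (1 + 0.0539 × 15.8) = 0.655 / 1.852 = 0.3537.
Substrate removed = Q·(S₀ − S) = 50800 m³/d × (164 − 9.35) g/m³ = 7.86×10^6 g/d = 7856 kg/d.
So the net sludge growth is P_X = 0.3537 × 7856 = 2779 kg VSS/d.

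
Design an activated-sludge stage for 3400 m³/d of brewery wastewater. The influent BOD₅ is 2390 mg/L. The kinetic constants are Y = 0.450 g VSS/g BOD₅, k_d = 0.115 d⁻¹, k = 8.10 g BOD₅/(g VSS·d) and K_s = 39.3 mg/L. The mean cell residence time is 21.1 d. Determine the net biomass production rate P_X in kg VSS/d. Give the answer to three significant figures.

For a completely mixed reactor with recycle the Lawrence–McCarty relation gives S = K_s·(1 + k_d·θ_c) / [θ_c·(Y·k − k_d) − 1] = 39.3 × (1 + 0.115 × 21.1) / [21.1 × (0.450 × 8.10 − 0.115) − 1] = 134.7 / 73.48 = 1.833 mg/L.
Y_obs = Y / (1 + k_d θ_c) = 0.450 / (1 + 0.115 × 21.1) = 0.450 / 3.427 = 0.1313.
Q·(S₀ − S) = 3400 × (2390 − 1.83) × 10⁻³ = 8120 kg/d removed.
Biomass produced: P_X = Y_obs·Q·ΔS = 0.1313 × 8120 ≈ 1066 kg VSS/d.

P_X ≈ 1070 kg VSS/d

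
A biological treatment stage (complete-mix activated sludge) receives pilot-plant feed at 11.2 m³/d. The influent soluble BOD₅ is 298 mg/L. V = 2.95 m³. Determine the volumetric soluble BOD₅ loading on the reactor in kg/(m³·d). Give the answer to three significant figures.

Volumetric loading L_v = Q·S₀ / V = 11.2 × 298 g/m³ / 2.950 m³ = 1131 g/(m³·d) = 1.131 kg soluble BOD₅/(m³·d).

L_v ≈ 1.13 kg soluble BOD₅/(m³·d)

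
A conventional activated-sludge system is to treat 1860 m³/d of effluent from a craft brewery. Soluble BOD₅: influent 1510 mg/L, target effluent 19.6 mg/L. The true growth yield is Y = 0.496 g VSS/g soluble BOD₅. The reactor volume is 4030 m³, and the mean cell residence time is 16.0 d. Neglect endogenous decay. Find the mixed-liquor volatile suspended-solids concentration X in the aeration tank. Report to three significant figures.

X = Y·Q·ΔS·θ_c / V = 0.496 × 1860 × (1510 − 19.6) × 16.0 / 4030 = 5459 mg/L.

X ≈ 5460 mg/L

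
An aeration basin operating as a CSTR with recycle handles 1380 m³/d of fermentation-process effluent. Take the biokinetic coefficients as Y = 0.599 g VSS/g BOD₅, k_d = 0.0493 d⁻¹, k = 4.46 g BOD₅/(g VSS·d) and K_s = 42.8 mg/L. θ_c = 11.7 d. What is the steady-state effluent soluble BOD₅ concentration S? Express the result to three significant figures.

S ≈ 2.27 mg/L

Effluent substrate depends only on kinetics and SRT: S = K_s(1 + k_d θ_c) / [θ_c(Yk − k_d) − 1] = 42.8 × (1 + 0.0493 × 11.7) / [11.7 × (0.599 × 4.46 − 0.0493) − 1] = 67.49 / 29.68 = 2.274 mg/L.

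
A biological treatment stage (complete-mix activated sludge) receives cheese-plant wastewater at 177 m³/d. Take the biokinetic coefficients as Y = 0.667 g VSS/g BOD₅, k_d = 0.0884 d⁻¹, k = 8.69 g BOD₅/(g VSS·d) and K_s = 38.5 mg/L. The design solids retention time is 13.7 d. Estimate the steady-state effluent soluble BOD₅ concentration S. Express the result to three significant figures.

For a completely mixed reactor with recycle the Lawrence–McCarty relation gives S = K_s·(1 + k_d·θ_c) / [θ_c·(Y·k − k_d) − 1] = 38.5 × (1 + 0.0884 × 13.7) / [13.7 × (0.667 × 8.69 − 0.0884) − 1] = 85.13 / 77.20 = 1.103 mg/L.

S ≈ 1.10 mg/L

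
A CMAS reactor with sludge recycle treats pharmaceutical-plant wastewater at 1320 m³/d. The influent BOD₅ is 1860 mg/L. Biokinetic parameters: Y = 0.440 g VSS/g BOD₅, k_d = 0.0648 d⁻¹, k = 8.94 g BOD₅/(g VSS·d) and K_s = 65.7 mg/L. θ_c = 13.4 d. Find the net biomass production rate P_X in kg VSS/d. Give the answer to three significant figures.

From the Monod/SRT balance for a CMAS, S = K_s·(1+k_d θ_c)/[θ_c·(Y k − k_d) − 1] = 65.7 × (1 + 0.0648 × 13.4) / [13.4 × (0.440 × 8.94 − 0.0648) − 1] = 122.7 / 50.84 = 2.414 mg/L.
Correct the yield for decay: Y_obs = Y/(1 + k_d θ_c) = 0.440 / (1 + 0.0648 × 13.4) = 0.440 / 1.868 = 0.2355.
Substrate removed = Q·(S₀ − S) = 1320 m³/d × (1860 − 2.41) g/m³ = 2.45×10^6 g/d = 2452 kg/d.
Biomass produced: P_X = Y_obs·Q·ΔS = 0.2355 × 2452 ≈ 577.5 kg VSS/d.

P_X ≈ 577 kg VSS/d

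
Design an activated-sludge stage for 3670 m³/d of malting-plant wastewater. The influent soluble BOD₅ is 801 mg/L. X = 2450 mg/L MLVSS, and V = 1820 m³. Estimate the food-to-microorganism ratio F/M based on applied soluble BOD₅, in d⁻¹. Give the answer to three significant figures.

Food-to-microorganism ratio F/M = Q S₀ / (V X) = 3670 × 801 / (1820 × 2450) = 0.6593 d⁻¹.

F/M ≈ 0.659 d⁻¹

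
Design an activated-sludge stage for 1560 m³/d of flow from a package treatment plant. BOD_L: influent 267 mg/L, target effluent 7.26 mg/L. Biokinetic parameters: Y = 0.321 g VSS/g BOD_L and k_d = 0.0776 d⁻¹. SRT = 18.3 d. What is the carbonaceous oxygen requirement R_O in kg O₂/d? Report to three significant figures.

R_O ≈ 329 kg O₂/d

Correct the yield for decay: Y_obs = Y/(1 + k_d θ_c) = 0.321 / (1 + 0.0776 × 18.3) = 0.321 / 2.420 = 0.1326.
Mass of BOD_L removed per day: Q(S₀ − S) = 1560 × 259.7 g/m³ = 405.2 kg/d.
Net sludge production P_X = 0.1326 × 405.2 = 53.75 kg VSS/d.
Carbonaceous O₂ demand = substrate oxidised − cell-mass equivalent = 405.2 − 1.42 × 53.75 = 328.9 kg O₂/d.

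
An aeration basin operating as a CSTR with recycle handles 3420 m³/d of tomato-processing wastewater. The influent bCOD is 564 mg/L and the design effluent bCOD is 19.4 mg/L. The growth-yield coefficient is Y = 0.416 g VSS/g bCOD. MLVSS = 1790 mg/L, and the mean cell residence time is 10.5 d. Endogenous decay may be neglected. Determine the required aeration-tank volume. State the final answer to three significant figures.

V ≈ 4540 m³

Biomass mass balance (decay neglected): V·X = Y·Q·(S₀ − S)·θ_c, so V = 0.416 × 3420 × (564 − 19.4) × 10.5 / 1790 = 4545 m³.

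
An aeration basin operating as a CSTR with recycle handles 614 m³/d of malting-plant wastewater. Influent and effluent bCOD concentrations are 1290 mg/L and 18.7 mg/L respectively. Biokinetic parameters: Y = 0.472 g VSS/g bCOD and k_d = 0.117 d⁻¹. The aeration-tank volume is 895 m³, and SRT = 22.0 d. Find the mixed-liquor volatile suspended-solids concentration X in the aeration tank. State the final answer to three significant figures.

X ≈ 2530 mg/L

Solving the biomass balance for X: X = Y Q (S₀−S) θ_c / [V (1+k_d θ_c)] = 0.472 × 614 × (1290 − 18.7) × 22.0 / [895 × (1 + 0.117 × 22.0)] = 2534 mg/L.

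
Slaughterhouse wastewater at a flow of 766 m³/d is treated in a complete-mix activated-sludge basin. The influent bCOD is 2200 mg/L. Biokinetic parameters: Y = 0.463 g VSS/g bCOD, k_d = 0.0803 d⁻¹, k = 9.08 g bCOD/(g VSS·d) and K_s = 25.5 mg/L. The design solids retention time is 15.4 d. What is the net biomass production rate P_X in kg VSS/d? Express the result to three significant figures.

P_X ≈ 349 kg VSS/d

Effluent substrate depends only on kinetics and SRT: S = K_s(1 + k_d θ_c) / [θ_c(Yk − k_d) − 1] = 25.5 × (1 + 0.0803 × 15.4) / [15.4 × (0.463 × 9.08 − 0.0803) − 1] = 57.03 / 62.51 = 0.9125 mg/L.
Correct the yield for decay: Y_obs = Y/(1 + k_d θ_c) = 0.463 / (1 + 0.0803 × 15.4) = 0.463 / 2.237 = 0.2070.
Substrate removed = Q·(S₀ − S) = 766 m³/d × (2200 − 0.912) g/m³ = 1.68×10^6 g/d = 1685 kg/d.
So the net sludge growth is P_X = 0.2070 × 1685 = 348.7 kg VSS/d.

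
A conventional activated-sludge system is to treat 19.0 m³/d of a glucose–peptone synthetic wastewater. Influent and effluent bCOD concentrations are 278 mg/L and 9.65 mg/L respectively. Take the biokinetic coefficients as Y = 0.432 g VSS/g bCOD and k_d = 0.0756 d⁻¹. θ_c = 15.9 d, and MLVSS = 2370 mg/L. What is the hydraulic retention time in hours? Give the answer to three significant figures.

τ ≈ 8.48 h

Rearranging the biomass balance for a CMAS with decay, V = Y·Q·ΔS·θ_c / [X·(1+k_d θ_c)] = 0.432 × 19.0 × (278 − 9.65) × 15.9 / [2370 × (1 + 0.0756 × 15.9)] = 3.5×10^4 / 5219 = 6.711 m³.
τ = V/Q = 6.711/19.0 = 0.3532 d, or 8.477 h.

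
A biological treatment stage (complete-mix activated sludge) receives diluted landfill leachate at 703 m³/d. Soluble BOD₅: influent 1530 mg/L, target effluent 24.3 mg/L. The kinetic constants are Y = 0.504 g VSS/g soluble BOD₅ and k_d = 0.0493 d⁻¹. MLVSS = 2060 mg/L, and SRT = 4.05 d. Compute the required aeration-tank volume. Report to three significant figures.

V ≈ 874 m³

From the SRT design equation V = Y Q (S₀−S) θ_c / [X (1 + k_d θ_c)] = 0.504 × 703 × (1530 − 24.3) × 4.05 / [2060 × (1 + 0.0493 × 4.05)] = 2.16×10^6 / 2471 = 874.3 m³.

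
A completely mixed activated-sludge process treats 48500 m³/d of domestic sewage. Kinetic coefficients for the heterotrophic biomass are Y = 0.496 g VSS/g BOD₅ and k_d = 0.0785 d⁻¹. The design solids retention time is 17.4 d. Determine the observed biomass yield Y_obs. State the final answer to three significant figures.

Y_obs ≈ 0.210 g VSS/g BOD₅

The observed yield is Y_obs = Y/(1 + k_d·θ_c) = 0.496 / (1 + 0.0785 × 17.4) = 0.496 / 2.366 = 0.2096 g VSS per g BOD₅ removed.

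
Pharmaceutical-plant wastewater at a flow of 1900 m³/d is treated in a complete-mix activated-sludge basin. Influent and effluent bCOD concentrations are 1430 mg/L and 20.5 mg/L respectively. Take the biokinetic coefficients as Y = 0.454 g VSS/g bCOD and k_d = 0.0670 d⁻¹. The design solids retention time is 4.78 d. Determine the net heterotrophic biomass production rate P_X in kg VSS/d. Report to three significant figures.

P_X ≈ 921 kg VSS/d

Y_obs = Y / (1 + k_d θ_c) = 0.454 / (1 + 0.0670 × 4.78) = 0.454 / 1.320 = 0.3439.
Mass of bCOD removed per day: Q(S₀ − S) = 1900 × 1410 g/m³ = 2678 kg/d.
P_X = Y_obs · Q(S₀ − S) = 0.3439 × 2678 = 920.9 kg VSS/d.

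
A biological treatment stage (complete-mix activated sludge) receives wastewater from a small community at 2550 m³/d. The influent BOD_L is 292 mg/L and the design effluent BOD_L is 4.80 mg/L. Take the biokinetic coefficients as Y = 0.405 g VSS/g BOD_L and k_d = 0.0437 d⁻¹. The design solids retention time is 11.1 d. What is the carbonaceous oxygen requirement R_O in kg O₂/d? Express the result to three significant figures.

Y_obs = Y / (1 + k_d θ_c) = 0.405 / (1 + 0.0437 × 11.1) = 0.405 / 1.485 = 0.2727.
Substrate removed = Q·(S₀ − S) = 2550 m³/d × (292 − 4.80) g/m³ = 7.32×10^5 g/d = 732.4 kg/d.
Biomass synthesised: P_X = Y_obs × 732.4 = 199.7 kg VSS/d.
R_O = Q·(S₀ − S) − 1.42·P_X = 732.4 − 1.42 × 199.7 = 448.8 kg O₂/d.

R_O ≈ 449 kg O₂/d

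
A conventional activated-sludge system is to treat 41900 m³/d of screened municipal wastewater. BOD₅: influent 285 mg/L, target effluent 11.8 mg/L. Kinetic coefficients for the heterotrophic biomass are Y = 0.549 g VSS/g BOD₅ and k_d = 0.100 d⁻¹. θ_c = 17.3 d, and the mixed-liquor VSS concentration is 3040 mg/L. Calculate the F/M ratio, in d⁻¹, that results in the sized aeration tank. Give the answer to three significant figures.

F/M ≈ 0.300 d⁻¹

Rearranging the biomass balance for a CMAS with decay, V = Y·Q·ΔS·θ_c / [X·(1+k_d θ_c)] = 0.549 × 41900 × (285 − 11.8) × 17.3 / [3040 × (1 + 0.100 × 17.3)] = 1.09×10^8 / 8299 = 13100 m³.
F/M = Q·S₀ / (V·X) = 41900 × 285 / (13100 × 3040) = 0.2999 g BOD₅·(g VSS·d)⁻¹.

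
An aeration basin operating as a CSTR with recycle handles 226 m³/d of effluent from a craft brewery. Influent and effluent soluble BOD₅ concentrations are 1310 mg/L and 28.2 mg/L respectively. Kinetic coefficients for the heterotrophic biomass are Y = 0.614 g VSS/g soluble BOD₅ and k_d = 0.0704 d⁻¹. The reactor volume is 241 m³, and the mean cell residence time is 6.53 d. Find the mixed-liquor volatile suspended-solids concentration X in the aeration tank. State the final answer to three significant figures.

X ≈ 3300 mg/L

X = Y·Q·ΔS·θ_c / [V·(1 + k_d θ_c)] = 0.614 × 226 × (1310 − 28.2) × 6.53 / [241 × (1 + 0.0704 × 6.53)] = 3302 mg/L.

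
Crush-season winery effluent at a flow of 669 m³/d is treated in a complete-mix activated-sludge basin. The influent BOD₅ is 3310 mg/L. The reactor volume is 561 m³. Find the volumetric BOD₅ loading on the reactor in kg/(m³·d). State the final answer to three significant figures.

L_v ≈ 3.95 kg BOD₅/(m³·d)

Applied BOD₅ load per unit volume = Q·S₀/V = (669 × 3310/1000)/561.0 = 3.947 kg BOD₅·m⁻³·d⁻¹.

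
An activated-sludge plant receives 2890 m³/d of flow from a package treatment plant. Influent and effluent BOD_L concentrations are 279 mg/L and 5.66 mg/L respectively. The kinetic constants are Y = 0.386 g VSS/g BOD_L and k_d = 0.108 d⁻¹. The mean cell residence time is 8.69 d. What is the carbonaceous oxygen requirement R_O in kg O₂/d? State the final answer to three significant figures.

Correct the yield for decay: Y_obs = Y/(1 + k_d θ_c) = 0.386 / (1 + 0.108 × 8.69) = 0.386 / 1.939 = 0.1991.
Mass of BOD_L removed per day: Q(S₀ − S) = 2890 × 273.3 g/m³ = 790.0 kg/d.
Net sludge production P_X = 0.1991 × 790.0 = 157.3 kg VSS/d.
R_O = Q·(S₀ − S) − 1.42·P_X = 790.0 − 1.42 × 157.3 = 566.6 kg O₂/d.

R_O ≈ 567 kg O₂/d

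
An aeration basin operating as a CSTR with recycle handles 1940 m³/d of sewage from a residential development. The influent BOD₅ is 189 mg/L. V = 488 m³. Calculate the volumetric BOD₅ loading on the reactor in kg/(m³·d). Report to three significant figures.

L_v ≈ 0.751 kg BOD₅/(m³·d)

Volumetric loading L_v = Q·S₀ / V = 1940 × 189 g/m³ / 488.0 m³ = 751.4 g/(m³·d) = 0.7514 kg BOD₅/(m³·d).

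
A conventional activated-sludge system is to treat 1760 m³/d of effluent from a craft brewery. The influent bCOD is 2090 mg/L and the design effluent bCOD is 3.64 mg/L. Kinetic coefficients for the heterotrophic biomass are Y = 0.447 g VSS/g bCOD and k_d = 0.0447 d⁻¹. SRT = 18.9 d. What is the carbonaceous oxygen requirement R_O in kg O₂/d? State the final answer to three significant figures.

The observed yield is Y_obs = Y/(1 + k_d·θ_c) = 0.447 / (1 + 0.0447 × 18.9) = 0.447 / 1.845 = 0.2423 g VSS per g bCOD removed.
Substrate removed = Q·(S₀ − S) = 1760 m³/d × (2090 − 3.64) g/m³ = 3.67×10^6 g/d = 3672 kg/d.
P_X = Y_obs·Q·(S₀ − S) = 0.2423 × 3672 = 889.7 kg VSS/d.
R_O = Q·(S₀ − S) − 1.42·P_X = 3672 − 1.42 × 889.7 = 2409 kg O₂/d.

R_O ≈ 2410 kg O₂/d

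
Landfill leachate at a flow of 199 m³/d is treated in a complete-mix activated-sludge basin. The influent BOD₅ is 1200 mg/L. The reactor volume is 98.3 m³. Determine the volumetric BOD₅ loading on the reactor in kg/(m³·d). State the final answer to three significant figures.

L_v ≈ 2.43 kg BOD₅/(m³·d)

Volumetric loading L_v = Q·S₀ / V = 199 × 1200 g/m³ / 98.30 m³ = 2429 g/(m³·d) = 2.429 kg BOD₅/(m³·d).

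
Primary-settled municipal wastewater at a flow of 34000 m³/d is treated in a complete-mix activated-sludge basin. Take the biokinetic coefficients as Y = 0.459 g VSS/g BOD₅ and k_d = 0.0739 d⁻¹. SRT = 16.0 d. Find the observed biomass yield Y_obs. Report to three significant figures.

The observed yield is Y_obs = Y/(1 + k_d·θ_c) = 0.459 / (1 + 0.0739 × 16.0) = 0.459 / 2.182 = 0.2103 g VSS per g BOD₅ removed.

Y_obs ≈ 0.210 g VSS/g BOD₅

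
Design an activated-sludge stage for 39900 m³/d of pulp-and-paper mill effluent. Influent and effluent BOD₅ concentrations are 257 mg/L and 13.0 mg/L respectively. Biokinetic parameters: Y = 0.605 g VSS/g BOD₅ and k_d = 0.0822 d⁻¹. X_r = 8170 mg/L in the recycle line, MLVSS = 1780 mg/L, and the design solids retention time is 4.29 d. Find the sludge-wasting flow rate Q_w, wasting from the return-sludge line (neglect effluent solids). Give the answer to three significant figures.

Q_w ≈ 533 m³/d

Steady-state biomass mass balance: V·X·(1 + k_d·θ_c) = Y·Q·(S₀ − S)·θ_c, so V = 0.605 × 39900 × (257 − 13.0) × 4.29 / [1780 × (1 + 0.0822 × 4.29)] = 2.53×10^7 / 2408 = 10495 m³.
Wasting from the return line (neglecting effluent solids): Q_w = V·X / (θ_c·X_r) = 10495 × 1780 / (4.29 × 8170) = 533.0 m³/d.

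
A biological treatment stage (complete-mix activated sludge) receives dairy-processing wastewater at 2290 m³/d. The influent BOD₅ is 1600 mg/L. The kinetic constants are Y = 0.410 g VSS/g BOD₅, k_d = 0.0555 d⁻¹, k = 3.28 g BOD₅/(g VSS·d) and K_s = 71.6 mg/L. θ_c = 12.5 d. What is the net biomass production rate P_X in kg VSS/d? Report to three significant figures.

Effluent substrate depends only on kinetics and SRT: S = K_s(1 + k_d θ_c) / [θ_c(Yk − k_d) − 1] = 71.6 × (1 + 0.0555 × 12.5) / [12.5 × (0.410 × 3.28 − 0.0555) − 1] = 121.3 / 15.12 = 8.023 mg/L.
The observed yield is Y_obs = Y/(1 + k_d·θ_c) = 0.410 / (1 + 0.0555 × 12.5) = 0.410 / 1.694 = 0.2421 g VSS per g BOD₅ removed.
Q·(S₀ − S) = 2290 × (1600 − 8.02) × 10⁻³ = 3646 kg/d removed.
Biomass produced: P_X = Y_obs·Q·ΔS = 0.2421 × 3646 ≈ 882.5 kg VSS/d.

P_X ≈ 882 kg VSS/d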